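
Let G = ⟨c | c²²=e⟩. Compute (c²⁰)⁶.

Compute successive powers of (c²⁰), reducing at each step:
  (c²⁰)²: (c²⁰) · c²⁰ = c¹⁸
  (c²⁰)³: (c¹⁸) · c²⁰ = c¹⁶
  (c²⁰)⁴: (c¹⁶) · c²⁰ = c¹⁴
  (c²⁰)⁵: (c¹⁴) · c²⁰ = c¹²
  (c²⁰)⁶: (c¹²) · c²⁰ = c¹⁰

Answer: c¹⁰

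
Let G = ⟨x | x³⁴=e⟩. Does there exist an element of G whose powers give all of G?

|G| = 34. The element x has order 34 (its powers give 34 distinct elements), so ⟨x⟩ = G and G is cyclic.

Answer: Yes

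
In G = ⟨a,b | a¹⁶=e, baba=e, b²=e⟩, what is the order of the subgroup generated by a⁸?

|⟨a⁸⟩| equals the order of a⁸. Compute successive powers until reaching e:
  (a⁸)¹ = a⁸, (a⁸)² = e.
The smallest positive k with (a⁸)ᵏ = e is 2, so |⟨a⁸⟩| = 2.

Answer: 2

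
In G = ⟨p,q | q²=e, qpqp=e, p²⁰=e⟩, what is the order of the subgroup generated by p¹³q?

|⟨p¹³q⟩| equals the order of p¹³q. Compute successive powers until reaching e:
  (p¹³q)¹ = p¹³q, (p¹³q)² = e.
The smallest positive k with (p¹³q)ᵏ = e is 2, so |⟨p¹³q⟩| = 2.

Answer: 2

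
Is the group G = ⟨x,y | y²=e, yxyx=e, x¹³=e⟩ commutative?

x·y = xy but y·x = x¹²y, so x·y ≠ y·x and G is not abelian.

Answer: No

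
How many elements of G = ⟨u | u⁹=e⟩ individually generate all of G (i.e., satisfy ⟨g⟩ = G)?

G is cyclic of order 9. An element generates G iff its order is 9, and a cyclic group of order 9 has exactly φ(9) = 6 such elements.

Answer: 6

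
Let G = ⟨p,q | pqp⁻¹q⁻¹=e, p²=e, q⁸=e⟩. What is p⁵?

Compute successive powers of p, reducing at each step:
  p²: p · p = e
  p³: e · p = p
  p⁴: p · p = e
  p⁵: e · p = p

Answer: p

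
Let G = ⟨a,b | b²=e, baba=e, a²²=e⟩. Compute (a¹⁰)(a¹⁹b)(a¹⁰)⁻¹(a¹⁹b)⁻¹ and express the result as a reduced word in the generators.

[(a¹⁰), (a¹⁹b)] = (a¹⁰)·(a¹⁹b)·(a¹⁰)⁻¹·(a¹⁹b)⁻¹.
  (a¹⁰) · (a¹⁹b) = a⁷b
  (a⁷b) · (a¹²) = a¹⁷b
  (a¹⁷b) · (a¹⁹b) = a²⁰

Answer: a²⁰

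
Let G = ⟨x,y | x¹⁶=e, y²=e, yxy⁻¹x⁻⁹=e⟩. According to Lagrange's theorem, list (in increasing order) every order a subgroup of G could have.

|G| = 32 = 2⁵. By Lagrange's theorem the order of any subgroup divides 32; the divisors of 32 are 1, 2, 4, 8, 16, 32.

Answer: 1, 2, 4, 8, 16, 32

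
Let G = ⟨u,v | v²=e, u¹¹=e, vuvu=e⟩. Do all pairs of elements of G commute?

u·v = uv but v·u = u¹⁰v, so u·v ≠ v·u and G is not abelian.

Answer: No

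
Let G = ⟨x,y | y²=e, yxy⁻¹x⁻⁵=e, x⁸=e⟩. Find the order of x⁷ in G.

Compute successive powers until reaching e:
  (x⁷)¹ = x⁷, (x⁷)² = x⁶, (x⁷)³ = x⁵, (x⁷)⁴ = x⁴, (x⁷)⁵ = x³, (x⁷)⁶ = x², (x⁷)⁷ = x, (x⁷)⁸ = e.
The smallest positive k with (x⁷)ᵏ = e is 8.

Answer: 8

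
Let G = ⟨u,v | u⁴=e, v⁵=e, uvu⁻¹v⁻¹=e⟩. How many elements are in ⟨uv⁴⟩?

|⟨uv⁴⟩| equals the order of uv⁴. Compute successive powers until reaching e:
  (uv⁴)¹ = uv⁴, (uv⁴)² = u²v³, (uv⁴)³ = u³v², (uv⁴)⁴ = v, (uv⁴)⁵ = u, (uv⁴)⁶ = u²v⁴, (uv⁴)⁷ = u³v³, (uv⁴)⁸ = v², (uv⁴)⁹ = uv, (uv⁴)¹⁰ = u², (uv⁴)¹¹ = u³v⁴, (uv⁴)¹² = v³, (uv⁴)¹³ = uv², (uv⁴)¹⁴ = u²v, (uv⁴)¹⁵ = u³, (uv⁴)¹⁶ = v⁴, (uv⁴)¹⁷ = uv³, (uv⁴)¹⁸ = u²v², (uv⁴)¹⁹ = u³v, (uv⁴)²⁰ = e.
The smallest positive k with (uv⁴)ᵏ = e is 20, so |⟨uv⁴⟩| = 20.

Answer: 20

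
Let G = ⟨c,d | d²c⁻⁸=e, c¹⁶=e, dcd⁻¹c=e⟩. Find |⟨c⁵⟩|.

|⟨c⁵⟩| equals the order of c⁵. Compute successive powers until reaching e:
  (c⁵)¹ = c⁵, (c⁵)² = c¹⁰, (c⁵)³ = c¹⁵, (c⁵)⁴ = c⁴, (c⁵)⁵ = c⁹, (c⁵)⁶ = c¹⁴, (c⁵)⁷ = c³, (c⁵)⁸ = c⁸, (c⁵)⁹ = c¹³, (c⁵)¹⁰ = c², (c⁵)¹¹ = c⁷, (c⁵)¹² = c¹², (c⁵)¹³ = c, (c⁵)¹⁴ = c⁶, (c⁵)¹⁵ = c¹¹, (c⁵)¹⁶ = e.
The smallest positive k with (c⁵)ᵏ = e is 16, so |⟨c⁵⟩| = 16.

Answer: 16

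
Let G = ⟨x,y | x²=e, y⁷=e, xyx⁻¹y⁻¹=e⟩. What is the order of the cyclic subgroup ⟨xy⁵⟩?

|⟨xy⁵⟩| equals the order of xy⁵. Compute successive powers until reaching e:
  (xy⁵)¹ = xy⁵, (xy⁵)² = y³, (xy⁵)³ = xy, (xy⁵)⁴ = y⁶, (xy⁵)⁵ = xy⁴, (xy⁵)⁶ = y², (xy⁵)⁷ = x, (xy⁵)⁸ = y⁵, (xy⁵)⁹ = xy³, (xy⁵)¹⁰ = y, (xy⁵)¹¹ = xy⁶, (xy⁵)¹² = y⁴, (xy⁵)¹³ = xy², (xy⁵)¹⁴ = e.
The smallest positive k with (xy⁵)ᵏ = e is 14, so |⟨xy⁵⟩| = 14.

Answer: 14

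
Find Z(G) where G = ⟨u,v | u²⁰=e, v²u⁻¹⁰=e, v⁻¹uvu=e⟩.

An element z ∈ Z(G) iff z commutes with every generator.
For example u¹⁰ is central: (u¹⁰)·u = u¹¹ = u·(u¹⁰); (u¹⁰)·v = v⁻¹ = v·(u¹⁰).
Whereas u ∉ Z(G) since u·v = uv ≠ u⁹v⁻¹ = v·u.
Checking each of the 40 elements this way gives Z(G) = {e, u¹⁰}, of order 2.

Answer: {e, u¹⁰}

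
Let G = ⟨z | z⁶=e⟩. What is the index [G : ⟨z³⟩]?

First find ord(z³) by computing successive powers:
  (z³)¹ = z³, (z³)² = e.
So |⟨z³⟩| = ord(z³) = 2. With |G| = 6, by Lagrange [G : ⟨z³⟩] = 6/2 = 3.

Answer: 3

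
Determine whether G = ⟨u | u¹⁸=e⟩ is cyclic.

|G| = 18. The element u has order 18 (its powers give 18 distinct elements), so ⟨u⟩ = G and G is cyclic.

Answer: Yes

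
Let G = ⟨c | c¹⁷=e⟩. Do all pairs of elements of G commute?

G has a single generator, so G is cyclic and hence abelian.

Answer: Yes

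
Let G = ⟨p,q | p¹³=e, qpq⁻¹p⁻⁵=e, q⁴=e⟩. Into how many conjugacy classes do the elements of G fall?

The conjugacy classes (representative and size) are:
  [e] (size 1), [p] (size 4), [p²] (size 4), [p⁹] (size 4), [p¹²q] (size 13), [p⁴q²] (size 13), [p¹²q³] (size 13).
Class equation: 1 + 4 + 4 + 4 + 13 + 13 + 13 = 52 = |G|. So G has 7 conjugacy classes.

Answer: 7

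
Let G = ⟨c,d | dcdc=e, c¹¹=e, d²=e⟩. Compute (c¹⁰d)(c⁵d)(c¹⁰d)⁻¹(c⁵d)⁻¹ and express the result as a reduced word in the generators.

[(c¹⁰d), (c⁵d)] = (c¹⁰d)·(c⁵d)·(c¹⁰d)⁻¹·(c⁵d)⁻¹.
  (c¹⁰d) · (c⁵d) = c⁵
  (c⁵) · (c¹⁰d) = c⁴d
  (c⁴d) · (c⁵d) = c¹⁰

Answer: c¹⁰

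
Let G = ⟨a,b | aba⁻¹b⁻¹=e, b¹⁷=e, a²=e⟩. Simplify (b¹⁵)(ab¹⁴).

Compute (b¹⁵) · (ab¹⁴) by multiplying left to right and reducing via the relations at each step:
  (b¹⁵) · a = ab¹⁵
  (ab¹⁵) · b¹⁴ = ab¹²

Answer: ab¹²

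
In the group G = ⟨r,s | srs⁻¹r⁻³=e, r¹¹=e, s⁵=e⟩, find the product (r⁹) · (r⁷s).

Compute (r⁹) · (r⁷s) by multiplying left to right and reducing via the relations at each step:
  (r⁹) · r⁷ = r⁵
  (r⁵) · s = r⁵s

Answer: r⁵s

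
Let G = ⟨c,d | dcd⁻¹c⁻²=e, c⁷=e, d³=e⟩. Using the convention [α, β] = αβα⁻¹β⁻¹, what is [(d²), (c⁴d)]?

[(d²), (c⁴d)] = (d²)·(c⁴d)·(d²)⁻¹·(c⁴d)⁻¹.
  (d²) · (c⁴d) = c²
  (c²) · d = c²d
  (c²d) · (c⁵d²) = c⁵

Answer: c⁵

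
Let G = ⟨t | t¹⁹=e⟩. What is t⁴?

Compute successive powers of t, reducing at each step:
  t²: t · t = t²
  t³: (t²) · t = t³
  t⁴: (t³) · t = t⁴

Answer: t⁴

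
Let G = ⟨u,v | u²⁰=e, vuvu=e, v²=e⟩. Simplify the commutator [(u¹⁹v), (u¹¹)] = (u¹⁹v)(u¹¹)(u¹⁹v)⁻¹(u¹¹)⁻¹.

[(u¹⁹v), (u¹¹)] = (u¹⁹v)·(u¹¹)·(u¹⁹v)⁻¹·(u¹¹)⁻¹.
  (u¹⁹v) · (u¹¹) = u⁸v
  (u⁸v) · (u¹⁹v) = u⁹
  (u⁹) · (u⁹) = u¹⁸

Answer: u¹⁸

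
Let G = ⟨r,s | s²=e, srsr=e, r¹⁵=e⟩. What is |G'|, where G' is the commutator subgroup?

G' = [G, G] is generated by all commutators. The generator-pair commutators are: [r, s] = r².
The subgroup they normally generate is {e, r, r², r³, r⁴, r⁵, r⁶, r⁷, r⁸, r⁹, r¹⁰, r¹¹, r¹², r¹³, r¹⁴}, of order 15.
Check: |G/G'| = 30/15 = 2 is the order of the abelianisation.

Answer: 15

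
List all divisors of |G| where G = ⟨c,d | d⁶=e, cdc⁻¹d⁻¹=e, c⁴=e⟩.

|G| = 24 = 2³ · 3. By Lagrange's theorem the order of any subgroup divides 24; the divisors of 24 are 1, 2, 3, 4, 6, 8, 12, 24.

Answer: 1, 2, 3, 4, 6, 8, 12, 24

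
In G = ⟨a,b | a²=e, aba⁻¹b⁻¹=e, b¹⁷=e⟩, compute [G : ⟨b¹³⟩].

First find ord(b¹³) by computing successive powers:
  (b¹³)¹ = b¹³, (b¹³)² = b⁹, (b¹³)³ = b⁵, (b¹³)⁴ = b, (b¹³)⁵ = b¹⁴, (b¹³)⁶ = b¹⁰, (b¹³)⁷ = b⁶, (b¹³)⁸ = b², (b¹³)⁹ = b¹⁵, (b¹³)¹⁰ = b¹¹, (b¹³)¹¹ = b⁷, (b¹³)¹² = b³, (b¹³)¹³ = b¹⁶, (b¹³)¹⁴ = b¹², (b¹³)¹⁵ = b⁸, (b¹³)¹⁶ = b⁴, (b¹³)¹⁷ = e.
So |⟨b¹³⟩| = ord(b¹³) = 17. With |G| = 34, by Lagrange [G : ⟨b¹³⟩] = 34/17 = 2.

Answer: 2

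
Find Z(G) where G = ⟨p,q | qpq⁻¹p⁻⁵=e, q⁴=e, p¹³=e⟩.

An element z ∈ Z(G) iff z commutes with every generator.
For example e is central: e·p = p = p·e; e·q = q = q·e.
Whereas p ∉ Z(G) since p·q = pq ≠ p⁵q = q·p.
Checking each of the 52 elements this way gives Z(G) = {e}, of order 1.

Answer: {e}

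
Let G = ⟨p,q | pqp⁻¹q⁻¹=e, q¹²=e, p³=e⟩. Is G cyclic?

|G| = 36, but the maximum element order in G is 12 < 36. No single element generates all of G, so G is not cyclic.

Answer: No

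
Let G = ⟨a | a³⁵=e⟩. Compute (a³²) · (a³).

Compute (a³²) · (a³) by multiplying left to right and reducing via the relations at each step:
  (a³²) · a³ = e

Answer: e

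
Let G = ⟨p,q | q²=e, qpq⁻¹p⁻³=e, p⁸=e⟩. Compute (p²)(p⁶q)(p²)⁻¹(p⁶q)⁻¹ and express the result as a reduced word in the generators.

[(p²), (p⁶q)] = (p²)·(p⁶q)·(p²)⁻¹·(p⁶q)⁻¹.
  (p²) · (p⁶q) = q
  q · (p⁶) = p²q
  (p²q) · (p⁶q) = p⁴

Answer: p⁴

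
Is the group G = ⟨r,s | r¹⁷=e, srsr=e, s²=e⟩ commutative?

r·s = rs but s·r = r¹⁶s, so r·s ≠ s·r and G is not abelian.

Answer: No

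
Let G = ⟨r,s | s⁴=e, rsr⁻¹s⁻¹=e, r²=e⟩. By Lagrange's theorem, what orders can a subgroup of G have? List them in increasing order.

|G| = 8 = 2³. By Lagrange's theorem the order of any subgroup divides 8; the divisors of 8 are 1, 2, 4, 8.

Answer: 1, 2, 4, 8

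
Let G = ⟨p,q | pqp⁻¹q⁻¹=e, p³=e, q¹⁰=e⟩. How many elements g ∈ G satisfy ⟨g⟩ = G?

G is cyclic of order 30. An element generates G iff its order is 30, and a cyclic group of order 30 has exactly φ(30) = 8 such elements.

Answer: 8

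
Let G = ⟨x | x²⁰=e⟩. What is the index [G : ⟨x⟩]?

First find ord(x) by computing successive powers:
  x¹ = x, x² = x², x³ = x³, x⁴ = x⁴, x⁵ = x⁵, x⁶ = x⁶, x⁷ = x⁷, x⁸ = x⁸, x⁹ = x⁹, x¹⁰ = x¹⁰, x¹¹ = x¹¹, x¹² = x¹², x¹³ = x¹³, x¹⁴ = x¹⁴, x¹⁵ = x¹⁵, x¹⁶ = x¹⁶, x¹⁷ = x¹⁷, x¹⁸ = x¹⁸, x¹⁹ = x¹⁹, x²⁰ = e.
So |⟨x⟩| = ord(x) = 20. With |G| = 20, by Lagrange [G : ⟨x⟩] = 20/20 = 1.

Answer: 1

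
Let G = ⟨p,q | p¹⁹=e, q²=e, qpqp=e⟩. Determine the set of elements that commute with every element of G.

An element z ∈ Z(G) iff z commutes with every generator.
For example e is central: e·p = p = p·e; e·q = q = q·e.
Whereas p ∉ Z(G) since p·q = pq ≠ p¹⁸q = q·p.
Checking each of the 38 elements this way gives Z(G) = {e}, of order 1.

Answer: {e}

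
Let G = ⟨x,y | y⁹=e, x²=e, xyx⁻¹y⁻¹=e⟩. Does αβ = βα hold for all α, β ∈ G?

Each pair of generators commutes: x·y = xy = y·x. Since the generators pairwise commute, every element of G commutes with every other, so G is abelian.

Answer: Yes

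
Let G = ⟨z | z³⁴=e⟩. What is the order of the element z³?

Compute successive powers until reaching e:
  (z³)¹ = z³, (z³)² = z⁶, (z³)³ = z⁹, (z³)⁴ = z¹², (z³)⁵ = z¹⁵, (z³)⁶ = z¹⁸, (z³)⁷ = z²¹, (z³)⁸ = z²⁴, (z³)⁹ = z²⁷, (z³)¹⁰ = z³⁰, (z³)¹¹ = z³³, (z³)¹² = z², (z³)¹³ = z⁵, (z³)¹⁴ = z⁸, (z³)¹⁵ = z¹¹, (z³)¹⁶ = z¹⁴, (z³)¹⁷ = z¹⁷, (z³)¹⁸ = z²⁰, (z³)¹⁹ = z²³, (z³)²⁰ = z²⁶, (z³)²¹ = z²⁹, (z³)²² = z³², (z³)²³ = z, (z³)²⁴ = z⁴, (z³)²⁵ = z⁷, (z³)²⁶ = z¹⁰, (z³)²⁷ = z¹³, (z³)²⁸ = z¹⁶, (z³)²⁹ = z¹⁹, (z³)³⁰ = z²², (z³)³¹ = z²⁵, (z³)³² = z²⁸, (z³)³³ = z³¹, (z³)³⁴ = e.
The smallest positive k with (z³)ᵏ = e is 34.

Answer: 34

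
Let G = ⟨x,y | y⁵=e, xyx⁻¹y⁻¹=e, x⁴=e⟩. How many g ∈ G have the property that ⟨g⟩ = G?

G is cyclic of order 20. An element generates G iff its order is 20, and a cyclic group of order 20 has exactly φ(20) = 8 such elements.

Answer: 8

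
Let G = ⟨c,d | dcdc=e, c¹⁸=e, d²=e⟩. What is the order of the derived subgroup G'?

G' = [G, G] is generated by all commutators. The generator-pair commutators are: [c, d] = c².
The subgroup they normally generate is {e, c², c⁴, c⁶, c⁸, c¹⁰, c¹², c¹⁴, c¹⁶}, of order 9.
Check: |G/G'| = 36/9 = 4 is the order of the abelianisation.

Answer: 9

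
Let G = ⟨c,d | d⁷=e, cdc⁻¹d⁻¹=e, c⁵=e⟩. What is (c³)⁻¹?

The order of (c³) is 5 (smallest k with (c³)ᵏ = e), so (c³)⁻¹ = (c³)⁴ = c².
Check: (c³) · (c²) → (c³) · c² = e, giving e as required.

Answer: c²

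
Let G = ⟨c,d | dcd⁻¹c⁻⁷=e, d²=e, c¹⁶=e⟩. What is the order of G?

Enumerate words in the generators, reducing via the relations: the distinct elements are
  {c, d, e, cd, c², c³, c⁴, c⁵, c⁶, c⁷, c⁸, c⁹, c²d, c³d, c¹², c¹³, c¹¹, c¹⁰, c¹⁴, c¹⁵, c⁴d, c⁵d, c⁶d, c⁷d, c⁸d, c⁹d, c¹²d, c¹³d, c¹¹d, c¹⁰d, c¹⁴d, c¹⁵d}.
No further products give new elements, so |G| = 32.

Answer: 32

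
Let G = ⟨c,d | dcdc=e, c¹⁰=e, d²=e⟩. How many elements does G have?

Enumerate words in the generators, reducing via the relations: the distinct elements are
  {c, d, e, cd, c², c³, c⁴, c⁵, c⁶, c⁷, c⁸, c⁹, c²d, c³d, c⁴d, c⁵d, c⁶d, c⁷d, c⁸d, c⁹d}.
No further products give new elements, so |G| = 20.

Answer: 20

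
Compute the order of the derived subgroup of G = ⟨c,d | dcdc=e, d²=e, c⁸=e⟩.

G' = [G, G] is generated by all commutators. The generator-pair commutators are: [c, d] = c².
The subgroup they normally generate is {e, c², c⁴, c⁶}, of order 4.
Check: |G/G'| = 16/4 = 4 is the order of the abelianisation.

Answer: 4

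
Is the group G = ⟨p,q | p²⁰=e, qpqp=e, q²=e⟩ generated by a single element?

Every cyclic group is abelian. But p·q = pq while q·p = p¹⁹q, so p·q ≠ q·p and G is not abelian. Hence G is not cyclic.

Answer: No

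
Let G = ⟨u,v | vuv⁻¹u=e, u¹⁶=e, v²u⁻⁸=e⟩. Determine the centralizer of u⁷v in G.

⟨u⁷v⟩ ⊆ C_G(u⁷v) since powers of u⁷v commute with u⁷v; so |C_G(u⁷v)| ≥ |⟨u⁷v⟩| = 4.
By orbit–stabilizer, |C_G(u⁷v)| = |G| / |conj. class of u⁷v| = 32 / 8 = 4.
The 4 elements commuting with u⁷v are {e, u⁸, u⁷v⁻¹, u⁷v}.

Answer: {e, u⁸, u⁷v⁻¹, u⁷v}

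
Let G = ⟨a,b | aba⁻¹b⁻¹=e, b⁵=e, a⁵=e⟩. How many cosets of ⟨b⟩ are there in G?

First find ord(b) by computing successive powers:
  b¹ = b, b² = b², b³ = b³, b⁴ = b⁴, b⁵ = e.
So |⟨b⟩| = ord(b) = 5. With |G| = 25, by Lagrange [G : ⟨b⟩] = 25/5 = 5.

Answer: 5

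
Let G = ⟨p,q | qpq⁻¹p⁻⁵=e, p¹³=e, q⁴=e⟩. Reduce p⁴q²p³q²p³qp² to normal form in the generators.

Multiply left to right, reducing at each step:
  (p⁴) · q² = p⁴q²
  (p⁴q²) · p³ = pq²
  (pq²) · q² = p
  p · p³ = p⁴
  (p⁴) · q = p⁴q
  (p⁴q) · p² = pq

Answer: pq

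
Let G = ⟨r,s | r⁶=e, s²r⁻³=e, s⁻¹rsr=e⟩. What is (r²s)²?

Compute successive powers of (r²s), reducing at each step:
  (r²s)²: (r²s) · r² = s;   s · s = r³

Answer: r³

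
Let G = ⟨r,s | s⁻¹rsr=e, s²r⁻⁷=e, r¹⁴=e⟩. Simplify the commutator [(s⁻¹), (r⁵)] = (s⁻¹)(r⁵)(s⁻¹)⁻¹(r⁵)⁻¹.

[(s⁻¹), (r⁵)] = (s⁻¹)·(r⁵)·(s⁻¹)⁻¹·(r⁵)⁻¹.
  (s⁻¹) · (r⁵) = r²s
  (r²s) · s = r⁹
  (r⁹) · (r⁹) = r⁴

Answer: r⁴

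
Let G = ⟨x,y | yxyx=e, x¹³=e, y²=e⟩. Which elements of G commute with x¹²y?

⟨x¹²y⟩ ⊆ C_G(x¹²y) since powers of x¹²y commute with x¹²y; so |C_G(x¹²y)| ≥ |⟨x¹²y⟩| = 2.
By orbit–stabilizer, |C_G(x¹²y)| = |G| / |conj. class of x¹²y| = 26 / 13 = 2.
The 2 elements commuting with x¹²y are {e, x¹²y}.

Answer: {e, x¹²y}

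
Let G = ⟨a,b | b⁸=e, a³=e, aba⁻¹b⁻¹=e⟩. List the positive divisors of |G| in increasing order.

|G| = 24 = 2³ · 3. By Lagrange's theorem the order of any subgroup divides 24; the divisors of 24 are 1, 2, 3, 4, 6, 8, 12, 24.

Answer: 1, 2, 3, 4, 6, 8, 12, 24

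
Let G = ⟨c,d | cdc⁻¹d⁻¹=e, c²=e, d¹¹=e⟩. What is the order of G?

Enumerate words in the generators, reducing via the relations: the distinct elements are
  {c, d, e, cd, d², d³, d⁴, d⁵, d⁶, d⁷, d⁸, d⁹, cd², cd³, cd⁴, cd⁵, cd⁶, cd⁷, cd⁸, cd⁹, d¹⁰, cd¹⁰}.
No further products give new elements, so |G| = 22.

Answer: 22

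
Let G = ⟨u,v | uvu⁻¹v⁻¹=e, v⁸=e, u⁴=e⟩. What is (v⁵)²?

Compute successive powers of (v⁵), reducing at each step:
  (v⁵)²: (v⁵) · v⁵ = v²

Answer: v²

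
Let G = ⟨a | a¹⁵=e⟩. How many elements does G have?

G is generated by a single element, so G is cyclic. The relator gives a¹⁵ = e and no smaller power is forced to be e, so the 15 powers {a, e, a², a³, a⁴, a⁵, a⁶, a⁷, a⁸, a⁹, a¹², a¹³, a¹¹, a¹⁰, a¹⁴} are distinct. Hence |G| = 15.

Answer: 15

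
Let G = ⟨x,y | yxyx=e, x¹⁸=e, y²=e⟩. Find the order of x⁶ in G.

Compute successive powers until reaching e:
  (x⁶)¹ = x⁶, (x⁶)² = x¹², (x⁶)³ = e.
The smallest positive k with (x⁶)ᵏ = e is 3.

Answer: 3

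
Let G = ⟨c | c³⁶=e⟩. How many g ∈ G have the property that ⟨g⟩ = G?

G is cyclic of order 36. An element generates G iff its order is 36, and a cyclic group of order 36 has exactly φ(36) = 12 such elements.

Answer: 12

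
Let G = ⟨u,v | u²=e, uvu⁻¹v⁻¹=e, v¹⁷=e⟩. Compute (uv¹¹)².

Compute successive powers of (uv¹¹), reducing at each step:
  (uv¹¹)²: (uv¹¹) · u = v¹¹;   (v¹¹) · v¹¹ = v⁵

Answer: v⁵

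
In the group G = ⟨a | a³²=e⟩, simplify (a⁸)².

Compute successive powers of (a⁸), reducing at each step:
  (a⁸)²: (a⁸) · a⁸ = a¹⁶

Answer: a¹⁶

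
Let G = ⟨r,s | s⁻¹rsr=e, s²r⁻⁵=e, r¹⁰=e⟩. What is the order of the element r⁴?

Compute successive powers until reaching e:
  (r⁴)¹ = r⁴, (r⁴)² = r⁸, (r⁴)³ = r², (r⁴)⁴ = r⁶, (r⁴)⁵ = e.
The smallest positive k with (r⁴)ᵏ = e is 5.

Answer: 5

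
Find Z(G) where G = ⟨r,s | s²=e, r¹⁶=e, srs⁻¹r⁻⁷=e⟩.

An element z ∈ Z(G) iff z commutes with every generator.
For example r⁸ is central: (r⁸)·r = r⁹ = r·(r⁸); (r⁸)·s = r⁸s = s·(r⁸).
Whereas r ∉ Z(G) since r·s = rs ≠ r⁷s = s·r.
Checking each of the 32 elements this way gives Z(G) = {e, r⁸}, of order 2.

Answer: {e, r⁸}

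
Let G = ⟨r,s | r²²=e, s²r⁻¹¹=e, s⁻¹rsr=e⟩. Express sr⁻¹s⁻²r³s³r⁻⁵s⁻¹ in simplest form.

Multiply left to right, reducing at each step:
  s · r⁻¹ = rs
  (rs) · s⁻² = rs⁻¹
  (rs⁻¹) · r³ = r⁹s
  (r⁹s) · s³ = r⁹
  (r⁹) · r⁻⁵ = r⁴
  (r⁴) · s⁻¹ = r⁴s⁻¹

Answer: r⁴s⁻¹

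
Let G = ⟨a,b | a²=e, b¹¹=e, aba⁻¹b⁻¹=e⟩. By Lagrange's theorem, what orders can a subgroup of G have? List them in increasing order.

|G| = 22 = 2 · 11. By Lagrange's theorem the order of any subgroup divides 22; the divisors of 22 are 1, 2, 11, 22.

Answer: 1, 2, 11, 22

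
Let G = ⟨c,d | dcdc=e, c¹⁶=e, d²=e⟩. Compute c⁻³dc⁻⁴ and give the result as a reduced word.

Multiply left to right, reducing at each step:
  (c¹³) · d = c¹³d
  (c¹³d) · c⁻⁴ = cd

Answer: cd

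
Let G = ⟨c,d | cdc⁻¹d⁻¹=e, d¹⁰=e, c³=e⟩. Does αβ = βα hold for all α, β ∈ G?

Each pair of generators commutes: c·d = cd = d·c. Since the generators pairwise commute, every element of G commutes with every other, so G is abelian.

Answer: Yes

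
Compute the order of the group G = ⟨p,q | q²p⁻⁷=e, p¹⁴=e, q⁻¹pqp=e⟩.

Enumerate words in the generators, reducing via the relations: the distinct elements are
  {e, p, q, pq, p², p³, p⁴, p⁵, p⁶, p⁷, p⁸, p⁹, p²q, p³q, p¹², p¹³, p¹¹, p¹⁰, p⁴q, p⁵q, p⁶q, q⁻¹, pq⁻¹, p²q⁻¹, p³q⁻¹, p⁴q⁻¹, p⁵q⁻¹, p⁶q⁻¹}.
No further products give new elements, so |G| = 28.

Answer: 28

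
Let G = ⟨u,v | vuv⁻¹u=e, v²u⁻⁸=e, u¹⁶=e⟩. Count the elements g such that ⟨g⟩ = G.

⟨g⟩ = G would require ord(g) = |G| = 32, but the maximum element order in G is 16 < 32. So G is not cyclic and no single element generates it: the count is 0.

Answer: 0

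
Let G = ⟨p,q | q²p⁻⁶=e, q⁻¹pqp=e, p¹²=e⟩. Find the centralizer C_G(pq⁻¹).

⟨pq⁻¹⟩ ⊆ C_G(pq⁻¹) since powers of pq⁻¹ commute with pq⁻¹; so |C_G(pq⁻¹)| ≥ |⟨pq⁻¹⟩| = 4.
By orbit–stabilizer, |C_G(pq⁻¹)| = |G| / |conj. class of pq⁻¹| = 24 / 6 = 4.
The 4 elements commuting with pq⁻¹ are {e, p⁶, pq, pq⁻¹}.

Answer: {e, p⁶, pq, pq⁻¹}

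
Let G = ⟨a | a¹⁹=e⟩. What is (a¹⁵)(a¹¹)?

Compute (a¹⁵) · (a¹¹) by multiplying left to right and reducing via the relations at each step:
  (a¹⁵) · a¹¹ = a⁷

Answer: a⁷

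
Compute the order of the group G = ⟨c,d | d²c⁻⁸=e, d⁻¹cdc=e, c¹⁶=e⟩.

Enumerate words in the generators, reducing via the relations: the distinct elements are
  {c, d, e, cd, c², c³, c⁴, c⁵, c⁶, c⁷, c⁸, c⁹, c²d, c³d, c¹², c¹³, c¹¹, c¹⁰, c¹⁴, c¹⁵, c⁴d, c⁵d, c⁶d, c⁷d, d⁻¹, cd⁻¹, c²d⁻¹, c³d⁻¹, c⁴d⁻¹, c⁵d⁻¹, c⁶d⁻¹, c⁷d⁻¹}.
No further products give new elements, so |G| = 32.

Answer: 32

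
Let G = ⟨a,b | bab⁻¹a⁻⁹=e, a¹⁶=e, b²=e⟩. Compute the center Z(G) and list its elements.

An element z ∈ Z(G) iff z commutes with every generator.
For example a² is central: (a²)·a = a³ = a·(a²); (a²)·b = a²b = b·(a²).
Whereas a ∉ Z(G) since a·b = ab ≠ a⁹b = b·a.
Checking each of the 32 elements this way gives Z(G) = {e, a², a⁴, a⁶, a⁸, a¹⁰, a¹², a¹⁴}, of order 8.

Answer: {e, a², a⁴, a⁶, a⁸, a¹⁰, a¹², a¹⁴}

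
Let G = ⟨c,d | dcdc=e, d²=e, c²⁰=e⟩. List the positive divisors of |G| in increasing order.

|G| = 40 = 2³ · 5. By Lagrange's theorem the order of any subgroup divides 40; the divisors of 40 are 1, 2, 4, 5, 8, 10, 20, 40.

Answer: 1, 2, 4, 5, 8, 10, 20, 40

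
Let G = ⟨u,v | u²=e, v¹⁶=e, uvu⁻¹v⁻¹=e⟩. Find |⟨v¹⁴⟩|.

|⟨v¹⁴⟩| equals the order of v¹⁴. Compute successive powers until reaching e:
  (v¹⁴)¹ = v¹⁴, (v¹⁴)² = v¹², (v¹⁴)³ = v¹⁰, (v¹⁴)⁴ = v⁸, (v¹⁴)⁵ = v⁶, (v¹⁴)⁶ = v⁴, (v¹⁴)⁷ = v², (v¹⁴)⁸ = e.
The smallest positive k with (v¹⁴)ᵏ = e is 8, so |⟨v¹⁴⟩| = 8.

Answer: 8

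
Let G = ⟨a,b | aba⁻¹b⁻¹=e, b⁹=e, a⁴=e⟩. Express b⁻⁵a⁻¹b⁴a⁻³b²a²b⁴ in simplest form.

Multiply left to right, reducing at each step:
  (b⁴) · a⁻¹ = a³b⁴
  (a³b⁴) · b⁴ = a³b⁸
  (a³b⁸) · a⁻³ = b⁸
  (b⁸) · b² = b
  b · a² = a²b
  (a²b) · b⁴ = a²b⁵

Answer: a²b⁵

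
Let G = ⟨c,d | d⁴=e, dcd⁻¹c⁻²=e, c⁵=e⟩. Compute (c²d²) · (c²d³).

Compute (c²d²) · (c²d³) by multiplying left to right and reducing via the relations at each step:
  (c²d²) · c² = d²
  (d²) · d³ = d

Answer: d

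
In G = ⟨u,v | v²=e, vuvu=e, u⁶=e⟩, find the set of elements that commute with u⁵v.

⟨u⁵v⟩ ⊆ C_G(u⁵v) since powers of u⁵v commute with u⁵v; so |C_G(u⁵v)| ≥ |⟨u⁵v⟩| = 2.
By orbit–stabilizer, |C_G(u⁵v)| = |G| / |conj. class of u⁵v| = 12 / 3 = 4.
The 4 elements commuting with u⁵v are {e, u³, u⁵v, u²v}.

Answer: {e, u³, u⁵v, u²v}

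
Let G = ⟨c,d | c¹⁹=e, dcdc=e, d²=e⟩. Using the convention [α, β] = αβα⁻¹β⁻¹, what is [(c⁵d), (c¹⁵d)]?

[(c⁵d), (c¹⁵d)] = (c⁵d)·(c¹⁵d)·(c⁵d)⁻¹·(c¹⁵d)⁻¹.
  (c⁵d) · (c¹⁵d) = c⁹
  (c⁹) · (c⁵d) = c¹⁴d
  (c¹⁴d) · (c¹⁵d) = c¹⁸

Answer: c¹⁸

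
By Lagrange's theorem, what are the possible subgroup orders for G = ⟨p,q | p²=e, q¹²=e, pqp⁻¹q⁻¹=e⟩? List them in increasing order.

|G| = 24 = 2³ · 3. By Lagrange's theorem the order of any subgroup divides 24; the divisors of 24 are 1, 2, 3, 4, 6, 8, 12, 24.

Answer: 1, 2, 3, 4, 6, 8, 12, 24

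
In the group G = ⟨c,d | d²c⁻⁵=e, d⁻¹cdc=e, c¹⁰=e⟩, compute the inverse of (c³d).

The order of (c³d) is 4 (smallest k with (c³d)ᵏ = e), so (c³d)⁻¹ = (c³d)³ = c³d⁻¹.
Check: (c³d) · (c³d⁻¹) → (c³d) · c³ = d;   d · d⁻¹ = e, giving e as required.

Answer: c³d⁻¹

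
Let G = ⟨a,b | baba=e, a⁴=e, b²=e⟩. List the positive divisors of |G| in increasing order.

|G| = 8 = 2³. By Lagrange's theorem the order of any subgroup divides 8; the divisors of 8 are 1, 2, 4, 8.

Answer: 1, 2, 4, 8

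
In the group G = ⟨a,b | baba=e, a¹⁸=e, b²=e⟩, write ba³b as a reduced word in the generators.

Multiply left to right, reducing at each step:
  b · a³ = a¹⁵b
  (a¹⁵b) · b = a¹⁵

Answer: a¹⁵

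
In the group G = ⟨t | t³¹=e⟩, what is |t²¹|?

Compute successive powers until reaching e:
  (t²¹)¹ = t²¹, (t²¹)² = t¹¹, (t²¹)³ = t, (t²¹)⁴ = t²², (t²¹)⁵ = t¹², (t²¹)⁶ = t², (t²¹)⁷ = t²³, (t²¹)⁸ = t¹³, (t²¹)⁹ = t³, (t²¹)¹⁰ = t²⁴, (t²¹)¹¹ = t¹⁴, (t²¹)¹² = t⁴, (t²¹)¹³ = t²⁵, (t²¹)¹⁴ = t¹⁵, (t²¹)¹⁵ = t⁵, (t²¹)¹⁶ = t²⁶, (t²¹)¹⁷ = t¹⁶, (t²¹)¹⁸ = t⁶, (t²¹)¹⁹ = t²⁷, (t²¹)²⁰ = t¹⁷, (t²¹)²¹ = t⁷, (t²¹)²² = t²⁸, (t²¹)²³ = t¹⁸, (t²¹)²⁴ = t⁸, (t²¹)²⁵ = t²⁹, (t²¹)²⁶ = t¹⁹, (t²¹)²⁷ = t⁹, (t²¹)²⁸ = t³⁰, (t²¹)²⁹ = t²⁰, (t²¹)³⁰ = t¹⁰, (t²¹)³¹ = e.
The smallest positive k with (t²¹)ᵏ = e is 31.

Answer: 31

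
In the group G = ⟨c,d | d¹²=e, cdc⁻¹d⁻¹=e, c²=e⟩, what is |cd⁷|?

Compute successive powers until reaching e:
  (cd⁷)¹ = cd⁷, (cd⁷)² = d², (cd⁷)³ = cd⁹, (cd⁷)⁴ = d⁴, (cd⁷)⁵ = cd¹¹, (cd⁷)⁶ = d⁶, (cd⁷)⁷ = cd, (cd⁷)⁸ = d⁸, (cd⁷)⁹ = cd³, (cd⁷)¹⁰ = d¹⁰, (cd⁷)¹¹ = cd⁵, (cd⁷)¹² = e.
The smallest positive k with (cd⁷)ᵏ = e is 12.

Answer: 12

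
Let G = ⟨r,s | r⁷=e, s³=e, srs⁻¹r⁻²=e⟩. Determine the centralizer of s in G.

⟨s⟩ ⊆ C_G(s) since powers of s commute with s; so |C_G(s)| ≥ |⟨s⟩| = 3.
By orbit–stabilizer, |C_G(s)| = |G| / |conj. class of s| = 21 / 7 = 3.
The 3 elements commuting with s are {e, s, s²}.

Answer: {e, s, s²}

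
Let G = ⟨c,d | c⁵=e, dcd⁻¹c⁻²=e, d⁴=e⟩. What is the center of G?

An element z ∈ Z(G) iff z commutes with every generator.
For example e is central: e·c = c = c·e; e·d = d = d·e.
Whereas c ∉ Z(G) since c·d = cd ≠ c²d = d·c.
Checking each of the 20 elements this way gives Z(G) = {e}, of order 1.

Answer: {e}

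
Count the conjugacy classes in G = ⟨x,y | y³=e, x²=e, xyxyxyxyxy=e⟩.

The conjugacy classes (representative and size) are:
  [e] (size 1), [xyxy²xyxy²x] (size 15), [yxyxy²x] (size 20), [xy²xy²x] (size 12), [y²xyxy²] (size 12).
Class equation: 1 + 15 + 20 + 12 + 12 = 60 = |G|. So G has 5 conjugacy classes.

Answer: 5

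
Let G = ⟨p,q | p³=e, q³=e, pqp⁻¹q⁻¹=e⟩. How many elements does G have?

Enumerate words in the generators, reducing via the relations: the distinct elements are
  {e, p, q, pq, p², q², pq², p²q, p²q²}.
No further products give new elements, so |G| = 9.

Answer: 9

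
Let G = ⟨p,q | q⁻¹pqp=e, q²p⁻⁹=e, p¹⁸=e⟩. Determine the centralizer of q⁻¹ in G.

⟨q⁻¹⟩ ⊆ C_G(q⁻¹) since powers of q⁻¹ commute with q⁻¹; so |C_G(q⁻¹)| ≥ |⟨q⁻¹⟩| = 4.
By orbit–stabilizer, |C_G(q⁻¹)| = |G| / |conj. class of q⁻¹| = 36 / 9 = 4.
The 4 elements commuting with q⁻¹ are {e, p⁹, q, q⁻¹}.

Answer: {e, p⁹, q, q⁻¹}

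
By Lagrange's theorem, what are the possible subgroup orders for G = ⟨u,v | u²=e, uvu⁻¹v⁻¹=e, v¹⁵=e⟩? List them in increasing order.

|G| = 30 = 2 · 3 · 5. By Lagrange's theorem the order of any subgroup divides 30; the divisors of 30 are 1, 2, 3, 5, 6, 10, 15, 30.

Answer: 1, 2, 3, 5, 6, 10, 15, 30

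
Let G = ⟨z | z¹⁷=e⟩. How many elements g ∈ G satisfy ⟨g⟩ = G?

G is cyclic of order 17. An element generates G iff its order is 17, and a cyclic group of order 17 has exactly φ(17) = 16 such elements.

Answer: 16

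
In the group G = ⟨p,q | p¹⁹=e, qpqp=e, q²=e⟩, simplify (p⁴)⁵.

Compute successive powers of (p⁴), reducing at each step:
  (p⁴)²: (p⁴) · p⁴ = p⁸
  (p⁴)³: (p⁸) · p⁴ = p¹²
  (p⁴)⁴: (p¹²) · p⁴ = p¹⁶
  (p⁴)⁵: (p¹⁶) · p⁴ = p

Answer: p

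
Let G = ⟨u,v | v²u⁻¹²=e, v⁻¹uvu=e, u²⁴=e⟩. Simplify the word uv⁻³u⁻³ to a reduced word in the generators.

Multiply left to right, reducing at each step:
  u · v⁻³ = uv
  (uv) · u⁻³ = u⁴v

Answer: u⁴v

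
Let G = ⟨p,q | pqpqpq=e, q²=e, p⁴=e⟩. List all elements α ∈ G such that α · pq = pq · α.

⟨pq⟩ ⊆ C_G(pq) since powers of pq commute with pq; so |C_G(pq)| ≥ |⟨pq⟩| = 3.
By orbit–stabilizer, |C_G(pq)| = |G| / |conj. class of pq| = 24 / 8 = 3.
The 3 elements commuting with pq are {e, pq, qp³}.

Answer: {e, pq, qp³}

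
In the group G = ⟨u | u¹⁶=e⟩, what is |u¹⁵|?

Compute successive powers until reaching e:
  (u¹⁵)¹ = u¹⁵, (u¹⁵)² = u¹⁴, (u¹⁵)³ = u¹³, (u¹⁵)⁴ = u¹², (u¹⁵)⁵ = u¹¹, (u¹⁵)⁶ = u¹⁰, (u¹⁵)⁷ = u⁹, (u¹⁵)⁸ = u⁸, (u¹⁵)⁹ = u⁷, (u¹⁵)¹⁰ = u⁶, (u¹⁵)¹¹ = u⁵, (u¹⁵)¹² = u⁴, (u¹⁵)¹³ = u³, (u¹⁵)¹⁴ = u², (u¹⁵)¹⁵ = u, (u¹⁵)¹⁶ = e.
The smallest positive k with (u¹⁵)ᵏ = e is 16.

Answer: 16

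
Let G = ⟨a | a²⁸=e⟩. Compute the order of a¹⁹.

Compute successive powers until reaching e:
  (a¹⁹)¹ = a¹⁹, (a¹⁹)² = a¹⁰, (a¹⁹)³ = a, (a¹⁹)⁴ = a²⁰, (a¹⁹)⁵ = a¹¹, (a¹⁹)⁶ = a², (a¹⁹)⁷ = a²¹, (a¹⁹)⁸ = a¹², (a¹⁹)⁹ = a³, (a¹⁹)¹⁰ = a²², (a¹⁹)¹¹ = a¹³, (a¹⁹)¹² = a⁴, (a¹⁹)¹³ = a²³, (a¹⁹)¹⁴ = a¹⁴, (a¹⁹)¹⁵ = a⁵, (a¹⁹)¹⁶ = a²⁴, (a¹⁹)¹⁷ = a¹⁵, (a¹⁹)¹⁸ = a⁶, (a¹⁹)¹⁹ = a²⁵, (a¹⁹)²⁰ = a¹⁶, (a¹⁹)²¹ = a⁷, (a¹⁹)²² = a²⁶, (a¹⁹)²³ = a¹⁷, (a¹⁹)²⁴ = a⁸, (a¹⁹)²⁵ = a²⁷, (a¹⁹)²⁶ = a¹⁸, (a¹⁹)²⁷ = a⁹, (a¹⁹)²⁸ = e.
The smallest positive k with (a¹⁹)ᵏ = e is 28.

Answer: 28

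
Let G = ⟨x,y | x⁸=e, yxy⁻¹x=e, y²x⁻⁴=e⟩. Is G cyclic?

Every cyclic group is abelian. But x·y = xy while y·x = x³y⁻¹, so x·y ≠ y·x and G is not abelian. Hence G is not cyclic.

Answer: No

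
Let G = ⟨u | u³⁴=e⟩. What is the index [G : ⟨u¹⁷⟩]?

First find ord(u¹⁷) by computing successive powers:
  (u¹⁷)¹ = u¹⁷, (u¹⁷)² = e.
So |⟨u¹⁷⟩| = ord(u¹⁷) = 2. With |G| = 34, by Lagrange [G : ⟨u¹⁷⟩] = 34/2 = 17.

Answer: 17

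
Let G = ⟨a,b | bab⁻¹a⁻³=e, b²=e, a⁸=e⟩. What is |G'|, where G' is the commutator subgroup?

G' = [G, G] is generated by all commutators. The generator-pair commutators are: [a, b] = a⁶.
The subgroup they normally generate is {e, a², a⁴, a⁶}, of order 4.
Check: |G/G'| = 16/4 = 4 is the order of the abelianisation.

Answer: 4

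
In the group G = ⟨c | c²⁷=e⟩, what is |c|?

Compute successive powers until reaching e:
  c¹ = c, c² = c², c³ = c³, c⁴ = c⁴, c⁵ = c⁵, c⁶ = c⁶, c⁷ = c⁷, c⁸ = c⁸, c⁹ = c⁹, c¹⁰ = c¹⁰, c¹¹ = c¹¹, c¹² = c¹², c¹³ = c¹³, c¹⁴ = c¹⁴, c¹⁵ = c¹⁵, c¹⁶ = c¹⁶, c¹⁷ = c¹⁷, c¹⁸ = c¹⁸, c¹⁹ = c¹⁹, c²⁰ = c²⁰, c²¹ = c²¹, c²² = c²², c²³ = c²³, c²⁴ = c²⁴, c²⁵ = c²⁵, c²⁶ = c²⁶, c²⁷ = e.
The smallest positive k with cᵏ = e is 27.

Answer: 27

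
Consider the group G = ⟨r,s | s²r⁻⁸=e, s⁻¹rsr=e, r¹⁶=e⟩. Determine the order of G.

Enumerate words in the generators, reducing via the relations: the distinct elements are
  {e, r, s, rs, r², r³, r⁴, r⁵, r⁶, r⁷, r⁸, r⁹, r²s, r³s, r¹², r¹³, r¹¹, r¹⁰, r¹⁴, r¹⁵, r⁴s, r⁵s, r⁶s, r⁷s, s⁻¹, rs⁻¹, r²s⁻¹, r³s⁻¹, r⁴s⁻¹, r⁵s⁻¹, r⁶s⁻¹, r⁷s⁻¹}.
No further products give new elements, so |G| = 32.

Answer: 32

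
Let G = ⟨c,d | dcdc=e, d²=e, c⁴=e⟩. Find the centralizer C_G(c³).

⟨c³⟩ ⊆ C_G(c³) since powers of c³ commute with c³; so |C_G(c³)| ≥ |⟨c³⟩| = 4.
By orbit–stabilizer, |C_G(c³)| = |G| / |conj. class of c³| = 8 / 2 = 4.
The 4 elements commuting with c³ are {e, c, c², c³}.

Answer: {e, c, c², c³}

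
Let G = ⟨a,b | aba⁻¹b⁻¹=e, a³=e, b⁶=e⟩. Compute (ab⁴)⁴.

Compute successive powers of (ab⁴), reducing at each step:
  (ab⁴)²: (ab⁴) · a = a²b⁴;   (a²b⁴) · b⁴ = a²b²
  (ab⁴)³: (a²b²) · a = b²;   (b²) · b⁴ = e
  (ab⁴)⁴: e · a = a;   a · b⁴ = ab⁴

Answer: ab⁴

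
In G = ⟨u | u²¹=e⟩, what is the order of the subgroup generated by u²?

|⟨u²⟩| equals the order of u². Compute successive powers until reaching e:
  (u²)¹ = u², (u²)² = u⁴, (u²)³ = u⁶, (u²)⁴ = u⁸, (u²)⁵ = u¹⁰, (u²)⁶ = u¹², (u²)⁷ = u¹⁴, (u²)⁸ = u¹⁶, (u²)⁹ = u¹⁸, (u²)¹⁰ = u²⁰, (u²)¹¹ = u, (u²)¹² = u³, (u²)¹³ = u⁵, (u²)¹⁴ = u⁷, (u²)¹⁵ = u⁹, (u²)¹⁶ = u¹¹, (u²)¹⁷ = u¹³, (u²)¹⁸ = u¹⁵, (u²)¹⁹ = u¹⁷, (u²)²⁰ = u¹⁹, (u²)²¹ = e.
The smallest positive k with (u²)ᵏ = e is 21, so |⟨u²⟩| = 21.

Answer: 21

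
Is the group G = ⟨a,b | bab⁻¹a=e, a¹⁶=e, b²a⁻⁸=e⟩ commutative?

a·b = ab but b·a = a⁷b⁻¹, so a·b ≠ b·a and G is not abelian.

Answer: No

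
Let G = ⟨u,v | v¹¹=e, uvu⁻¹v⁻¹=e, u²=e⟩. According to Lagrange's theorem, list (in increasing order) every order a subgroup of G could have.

|G| = 22 = 2 · 11. By Lagrange's theorem the order of any subgroup divides 22; the divisors of 22 are 1, 2, 11, 22.

Answer: 1, 2, 11, 22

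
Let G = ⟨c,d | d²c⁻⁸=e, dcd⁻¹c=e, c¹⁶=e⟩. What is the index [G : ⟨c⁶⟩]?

First find ord(c⁶) by computing successive powers:
  (c⁶)¹ = c⁶, (c⁶)² = c¹², (c⁶)³ = c², (c⁶)⁴ = c⁸, (c⁶)⁵ = c¹⁴, (c⁶)⁶ = c⁴, (c⁶)⁷ = c¹⁰, (c⁶)⁸ = e.
So |⟨c⁶⟩| = ord(c⁶) = 8. With |G| = 32, by Lagrange [G : ⟨c⁶⟩] = 32/8 = 4.

Answer: 4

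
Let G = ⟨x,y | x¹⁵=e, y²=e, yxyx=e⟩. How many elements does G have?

Enumerate words in the generators, reducing via the relations: the distinct elements are
  {e, x, y, xy, x², x³, x⁴, x⁵, x⁶, x⁷, x⁸, x⁹, x²y, x³y, x¹², x¹³, x¹¹, x¹⁰, x¹⁴, x⁴y, x⁵y, x⁶y, x⁷y, x⁸y, x⁹y, x¹²y, x¹³y, x¹¹y, x¹⁰y, x¹⁴y}.
No further products give new elements, so |G| = 30.

Answer: 30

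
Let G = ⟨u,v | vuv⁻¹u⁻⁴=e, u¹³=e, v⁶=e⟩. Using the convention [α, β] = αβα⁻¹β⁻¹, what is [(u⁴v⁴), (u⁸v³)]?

[(u⁴v⁴), (u⁸v³)] = (u⁴v⁴)·(u⁸v³)·(u⁴v⁴)⁻¹·(u⁸v³)⁻¹.
  (u⁴v⁴) · (u⁸v³) = u¹¹v
  (u¹¹v) · (uv²) = u²v³
  (u²v³) · (u⁸v³) = u⁷

Answer: u⁷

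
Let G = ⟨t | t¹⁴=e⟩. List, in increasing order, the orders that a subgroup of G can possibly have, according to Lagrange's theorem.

|G| = 14 = 2 · 7. By Lagrange's theorem the order of any subgroup divides 14; the divisors of 14 are 1, 2, 7, 14.

Answer: 1, 2, 7, 14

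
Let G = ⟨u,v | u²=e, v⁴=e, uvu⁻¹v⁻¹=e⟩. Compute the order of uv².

Compute successive powers until reaching e:
  (uv²)¹ = uv², (uv²)² = e.
The smallest positive k with (uv²)ᵏ = e is 2.

Answer: 2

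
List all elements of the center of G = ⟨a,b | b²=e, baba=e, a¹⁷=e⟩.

An element z ∈ Z(G) iff z commutes with every generator.
For example e is central: e·a = a = a·e; e·b = b = b·e.
Whereas a ∉ Z(G) since a·b = ab ≠ a¹⁶b = b·a.
Checking each of the 34 elements this way gives Z(G) = {e}, of order 1.

Answer: {e}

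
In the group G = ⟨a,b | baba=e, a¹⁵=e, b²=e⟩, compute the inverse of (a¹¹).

The order of (a¹¹) is 15 (smallest k with (a¹¹)ᵏ = e), so (a¹¹)⁻¹ = (a¹¹)¹⁴ = a⁴.
Check: (a¹¹) · (a⁴) → (a¹¹) · a⁴ = e, giving e as required.

Answer: a⁴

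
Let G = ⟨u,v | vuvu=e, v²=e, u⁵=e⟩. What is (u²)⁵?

Compute successive powers of (u²), reducing at each step:
  (u²)²: (u²) · u² = u⁴
  (u²)³: (u⁴) · u² = u
  (u²)⁴: u · u² = u³
  (u²)⁵: (u³) · u² = e

Answer: e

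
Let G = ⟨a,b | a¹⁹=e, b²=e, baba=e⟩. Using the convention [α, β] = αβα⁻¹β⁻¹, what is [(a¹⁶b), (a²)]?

[(a¹⁶b), (a²)] = (a¹⁶b)·(a²)·(a¹⁶b)⁻¹·(a²)⁻¹.
  (a¹⁶b) · (a²) = a¹⁴b
  (a¹⁴b) · (a¹⁶b) = a¹⁷
  (a¹⁷) · (a¹⁷) = a¹⁵

Answer: a¹⁵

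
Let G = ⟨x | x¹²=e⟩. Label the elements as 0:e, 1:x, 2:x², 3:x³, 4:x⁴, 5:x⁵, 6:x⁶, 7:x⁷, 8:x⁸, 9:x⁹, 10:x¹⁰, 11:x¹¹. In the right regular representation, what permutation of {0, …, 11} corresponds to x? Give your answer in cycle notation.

(0 1 2 3 4 5 6 7 8 9 10 11)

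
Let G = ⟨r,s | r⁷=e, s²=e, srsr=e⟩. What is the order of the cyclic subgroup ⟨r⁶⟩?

|⟨r⁶⟩| equals the order of r⁶. Compute successive powers until reaching e:
  (r⁶)¹ = r⁶, (r⁶)² = r⁵, (r⁶)³ = r⁴, (r⁶)⁴ = r³, (r⁶)⁵ = r², (r⁶)⁶ = r, (r⁶)⁷ = e.
The smallest positive k with (r⁶)ᵏ = e is 7, so |⟨r⁶⟩| = 7.

Answer: 7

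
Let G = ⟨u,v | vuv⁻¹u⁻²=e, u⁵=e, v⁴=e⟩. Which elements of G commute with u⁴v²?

⟨u⁴v²⟩ ⊆ C_G(u⁴v²) since powers of u⁴v² commute with u⁴v²; so |C_G(u⁴v²)| ≥ |⟨u⁴v²⟩| = 2.
By orbit–stabilizer, |C_G(u⁴v²)| = |G| / |conj. class of u⁴v²| = 20 / 5 = 4.
The 4 elements commuting with u⁴v² are {e, uv³, u³v, u⁴v²}.

Answer: {e, uv³, u³v, u⁴v²}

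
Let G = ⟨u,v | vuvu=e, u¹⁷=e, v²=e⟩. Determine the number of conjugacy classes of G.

The conjugacy classes (representative and size) are:
  [e] (size 1), [u¹⁶] (size 2), [u²] (size 2), [u³] (size 2), [u¹³] (size 2), [u¹²] (size 2), [u⁶] (size 2), [u¹⁰] (size 2), [u⁹] (size 2), [u⁷v] (size 17).
Class equation: 1 + 2 + 2 + 2 + 2 + 2 + 2 + 2 + 2 + 17 = 34 = |G|. So G has 10 conjugacy classes.

Answer: 10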